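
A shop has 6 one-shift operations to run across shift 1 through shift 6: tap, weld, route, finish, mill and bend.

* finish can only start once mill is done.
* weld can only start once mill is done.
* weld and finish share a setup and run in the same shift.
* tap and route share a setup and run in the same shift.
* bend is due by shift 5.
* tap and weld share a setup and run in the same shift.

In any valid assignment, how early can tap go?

Tap must be in the same shift as weld, which can't be before shift 2, so tap is at least shift 2.
tap at shift 2 is achievable: route in shift 2; weld in shift 2; tap in shift 2; bend in shift 1; mill in shift 1; finish in shift 2.

shift 2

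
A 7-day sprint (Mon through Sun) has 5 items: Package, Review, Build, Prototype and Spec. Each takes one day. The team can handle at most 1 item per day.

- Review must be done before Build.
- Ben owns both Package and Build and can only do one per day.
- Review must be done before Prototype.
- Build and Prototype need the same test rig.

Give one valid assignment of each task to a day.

Package in Thu, Review in Mon, Spec in Fri, Prototype in Wed, Build in Tue

Checking: Review(Mon) before Prototype(Wed); Review(Mon) before Build(Tue); Build(Tue) != Prototype(Wed); Package(Thu) != Build(Tue); max 1 per day (cap 1).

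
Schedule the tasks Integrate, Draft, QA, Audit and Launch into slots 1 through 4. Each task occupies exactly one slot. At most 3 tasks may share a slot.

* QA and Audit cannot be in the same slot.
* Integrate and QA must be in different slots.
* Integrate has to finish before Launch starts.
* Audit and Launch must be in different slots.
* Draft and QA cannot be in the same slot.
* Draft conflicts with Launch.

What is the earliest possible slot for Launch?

Precedence pushes Launch to at least 2.
Launch at 2 is achievable: Draft=1; QA=2; Integrate=1; Audit=1; Launch=2.

2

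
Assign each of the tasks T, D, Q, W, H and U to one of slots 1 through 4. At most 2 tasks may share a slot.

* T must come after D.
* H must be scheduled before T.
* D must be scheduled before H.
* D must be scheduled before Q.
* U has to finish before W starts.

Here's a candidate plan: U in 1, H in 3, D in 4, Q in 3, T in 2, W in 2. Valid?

U has to finish before W starts — holds.
D must be scheduled before Q — violated.
At most 2 tasks may share a slot — holds.
H must be scheduled before T — violated.
D must be scheduled before H — violated.
T must come after D — violated.

No — it violates: T must come after D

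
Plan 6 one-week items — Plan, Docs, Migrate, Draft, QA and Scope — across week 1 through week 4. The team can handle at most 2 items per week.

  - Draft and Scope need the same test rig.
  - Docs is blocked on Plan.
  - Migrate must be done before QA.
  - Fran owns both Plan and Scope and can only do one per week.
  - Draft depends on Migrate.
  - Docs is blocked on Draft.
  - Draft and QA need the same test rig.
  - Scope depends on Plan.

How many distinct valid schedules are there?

19

Splitting on Plan: it can be week 1 (10), week 2 (7), week 3 (2). Listing each branch's schedules as (Docs, Migrate, Draft, QA, Scope) by week number:
Plan=week 1: (3,1,2,3,4) (3,1,2,4,3) (3,1,2,4,4) (4,1,2,3,3) (4,1,2,3,4) (4,1,2,4,3) (4,1,3,2,2) (4,1,3,2,4) (4,1,3,4,2) (4,2,3,4,2) — 10.
Plan=week 2: (3,1,2,3,4) (3,1,2,4,3) (3,1,2,4,4) (4,1,2,3,3) (4,1,2,3,4) (4,1,2,4,3) (4,1,3,2,4) — 7.
Plan=week 3: (4,1,2,3,4) (4,1,3,2,4) — 2.
Summing: 10 + 7 + 2 = 19.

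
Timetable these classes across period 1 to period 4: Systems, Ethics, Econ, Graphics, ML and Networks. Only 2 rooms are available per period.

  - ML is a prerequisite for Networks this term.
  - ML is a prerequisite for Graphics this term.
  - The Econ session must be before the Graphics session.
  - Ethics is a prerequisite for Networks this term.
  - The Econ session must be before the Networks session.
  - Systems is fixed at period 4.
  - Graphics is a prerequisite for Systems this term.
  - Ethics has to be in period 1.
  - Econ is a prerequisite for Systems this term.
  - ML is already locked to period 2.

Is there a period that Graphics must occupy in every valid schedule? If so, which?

period 3

ML is fixed at period 2 and must come before Graphics, so Graphics is at least period 3.
Systems is fixed at period 4 and must come after Graphics, so Graphics is at most period 3.
So Graphics must be period 3.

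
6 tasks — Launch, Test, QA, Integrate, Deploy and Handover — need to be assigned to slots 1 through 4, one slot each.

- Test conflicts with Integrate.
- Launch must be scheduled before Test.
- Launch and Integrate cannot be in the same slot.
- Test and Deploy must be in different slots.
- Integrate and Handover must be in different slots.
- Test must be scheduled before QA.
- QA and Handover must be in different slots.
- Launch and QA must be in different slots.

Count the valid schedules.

60

Splitting on Launch: it can be 1 (45), 2 (15). Listing each branch's schedules as (Test, QA, Integrate, Deploy, Handover):
Launch=1: (2,3,3,1,1) (2,3,3,1,2) (2,3,3,1,4) (2,3,3,3,1) (2,3,3,3,2) (2,3,3,3,4) (2,3,3,4,1) (2,3,3,4,2) (2,3,3,4,4) (2,3,4,1,1) (2,3,4,1,2) (2,3,4,3,1) (2,3,4,3,2) (2,3,4,4,1) (2,3,4,4,2) (2,4,3,1,1) (2,4,3,1,2) (2,4,3,3,1) (2,4,3,3,2) (2,4,3,4,1) (2,4,3,4,2) (2,4,4,1,1) (2,4,4,1,2) (2,4,4,1,3) (2,4,4,3,1) (2,4,4,3,2) (2,4,4,3,3) (2,4,4,4,1) (2,4,4,4,2) (2,4,4,4,3) (3,4,2,1,1) (3,4,2,1,3) (3,4,2,2,1) (3,4,2,2,3) (3,4,2,4,1) (3,4,2,4,3) (3,4,4,1,1) (3,4,4,1,2) (3,4,4,1,3) (3,4,4,2,1) (3,4,4,2,2) (3,4,4,2,3) (3,4,4,4,1) (3,4,4,4,2) (3,4,4,4,3) — 45.
Launch=2: (3,4,1,1,2) (3,4,1,1,3) (3,4,1,2,2) (3,4,1,2,3) (3,4,1,4,2) (3,4,1,4,3) (3,4,4,1,1) (3,4,4,1,2) (3,4,4,1,3) (3,4,4,2,1) (3,4,4,2,2) (3,4,4,2,3) (3,4,4,4,1) (3,4,4,4,2) (3,4,4,4,3) — 15.
Summing: 45 + 15 = 60.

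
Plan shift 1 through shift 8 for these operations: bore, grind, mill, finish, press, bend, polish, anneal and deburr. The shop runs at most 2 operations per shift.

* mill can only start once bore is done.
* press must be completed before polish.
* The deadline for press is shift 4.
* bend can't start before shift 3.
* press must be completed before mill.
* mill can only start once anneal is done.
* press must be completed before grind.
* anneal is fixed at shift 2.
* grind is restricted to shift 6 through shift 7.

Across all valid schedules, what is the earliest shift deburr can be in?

deburr at shift 1 is achievable: bore in shift 2; anneal in shift 2; mill in shift 3; polish in shift 4; grind in shift 6; bend in shift 3; finish in shift 4; deburr in shift 1; press in shift 1.

shift 1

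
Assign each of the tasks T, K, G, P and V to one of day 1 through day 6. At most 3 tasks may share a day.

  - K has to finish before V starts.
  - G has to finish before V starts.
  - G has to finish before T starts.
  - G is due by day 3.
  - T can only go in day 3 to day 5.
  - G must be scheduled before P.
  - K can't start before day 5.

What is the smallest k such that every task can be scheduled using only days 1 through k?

6

The precedence chain requires at least 2 distinct days.
With at most 3 per day and 5 tasks, at least 2 days are needed.
Propagating the time windows through the other constraints, V can't land before day 6, so the schedule must run through at least day 6.
6 works (last occupied day: day 6): for example V -> day 6, T -> day 3, G -> day 1, P -> day 2, K -> day 5.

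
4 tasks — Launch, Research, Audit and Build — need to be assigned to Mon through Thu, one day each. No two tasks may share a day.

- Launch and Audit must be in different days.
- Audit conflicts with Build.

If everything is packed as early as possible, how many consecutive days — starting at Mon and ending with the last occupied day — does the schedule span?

With at most 1 per day and 4 tasks, at least 4 days are needed.
4 works (last occupied day: Thu): for example Research in Tue, Audit in Wed, Build in Thu, Launch in Mon.

4 days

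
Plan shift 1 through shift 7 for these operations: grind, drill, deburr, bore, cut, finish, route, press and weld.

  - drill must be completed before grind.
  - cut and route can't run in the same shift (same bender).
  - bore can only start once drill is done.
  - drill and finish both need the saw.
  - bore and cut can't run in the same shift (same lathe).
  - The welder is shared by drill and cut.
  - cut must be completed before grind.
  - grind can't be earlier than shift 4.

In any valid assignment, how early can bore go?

Precedence pushes bore to at least shift 2.
bore at shift 2 is achievable: cut=shift 3, weld=shift 1, press=shift 1, drill=shift 1, route=shift 1, finish=shift 2, grind=shift 4, deburr=shift 1, bore=shift 2.

shift 2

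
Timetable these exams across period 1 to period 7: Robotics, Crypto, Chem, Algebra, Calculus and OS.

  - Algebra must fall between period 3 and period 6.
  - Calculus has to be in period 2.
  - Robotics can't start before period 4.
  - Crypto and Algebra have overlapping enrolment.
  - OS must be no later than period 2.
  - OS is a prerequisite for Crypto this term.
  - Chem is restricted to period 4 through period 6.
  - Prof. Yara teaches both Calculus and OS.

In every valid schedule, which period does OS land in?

OS's window is period 1–period 2.
Calculus is fixed at period 2, and OS can't share a period with Calculus.
So OS must be period 1.

period 1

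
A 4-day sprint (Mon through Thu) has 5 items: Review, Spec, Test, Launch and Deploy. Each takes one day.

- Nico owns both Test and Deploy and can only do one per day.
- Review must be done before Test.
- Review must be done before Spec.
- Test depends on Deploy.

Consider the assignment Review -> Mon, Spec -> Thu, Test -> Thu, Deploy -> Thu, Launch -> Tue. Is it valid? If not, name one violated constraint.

Review must be done before Spec — holds.
Review must be done before Test — holds.
Nico owns both Test and Deploy and can only do one per day — violated.
Test depends on Deploy — violated.

Invalid. Nico owns both Test and Deploy and can only do one per day.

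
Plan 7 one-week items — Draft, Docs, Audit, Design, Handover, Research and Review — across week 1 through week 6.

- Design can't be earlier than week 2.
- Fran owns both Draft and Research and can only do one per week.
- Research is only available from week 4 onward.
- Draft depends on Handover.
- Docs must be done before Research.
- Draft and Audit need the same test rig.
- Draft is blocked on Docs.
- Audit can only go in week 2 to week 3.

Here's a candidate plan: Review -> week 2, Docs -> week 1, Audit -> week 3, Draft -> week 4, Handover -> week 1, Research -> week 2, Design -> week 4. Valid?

Draft and Audit need the same test rig — holds.
Draft depends on Handover — holds.
Draft is blocked on Docs — holds.
Research is only available from week 4 onward — violated.
Docs must be done before Research — holds.
Audit can only go in week 2 to week 3 — holds.
Design can't be earlier than week 2 — holds.
Fran owns both Draft and Research and can only do one per week — holds.

No. Research is only available from week 4 onward is not satisfied.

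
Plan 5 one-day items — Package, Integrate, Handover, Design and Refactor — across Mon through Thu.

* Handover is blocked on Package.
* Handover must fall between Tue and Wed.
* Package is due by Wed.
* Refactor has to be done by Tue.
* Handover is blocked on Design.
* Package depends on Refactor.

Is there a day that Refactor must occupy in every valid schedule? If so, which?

Refactor's own window allows nothing later than Tue; downstream work caps Refactor at Mon.
So Refactor is pinned to Mon.

Mon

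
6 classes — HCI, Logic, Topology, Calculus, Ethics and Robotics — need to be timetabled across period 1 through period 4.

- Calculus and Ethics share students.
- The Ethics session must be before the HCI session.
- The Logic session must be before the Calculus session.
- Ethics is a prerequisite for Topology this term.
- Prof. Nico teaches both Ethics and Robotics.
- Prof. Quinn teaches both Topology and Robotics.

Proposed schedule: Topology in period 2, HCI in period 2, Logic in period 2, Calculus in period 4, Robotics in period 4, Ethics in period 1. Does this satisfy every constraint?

The Logic session must be before the Calculus session — holds.
The Ethics session must be before the HCI session — holds.
Prof. Quinn teaches both Topology and Robotics — holds.
Calculus and Ethics share students — holds.
Prof. Nico teaches both Ethics and Robotics — holds.
Ethics is a prerequisite for Topology this term — holds.

Yes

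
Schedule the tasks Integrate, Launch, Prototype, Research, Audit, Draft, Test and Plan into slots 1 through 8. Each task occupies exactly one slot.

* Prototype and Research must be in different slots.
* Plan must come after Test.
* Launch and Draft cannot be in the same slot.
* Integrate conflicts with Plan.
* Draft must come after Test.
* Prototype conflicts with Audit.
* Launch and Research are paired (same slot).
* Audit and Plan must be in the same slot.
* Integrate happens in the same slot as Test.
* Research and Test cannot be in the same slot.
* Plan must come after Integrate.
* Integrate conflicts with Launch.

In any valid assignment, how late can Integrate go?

Downstream work caps Integrate at 7.
Integrate at 7 is achievable: Integrate -> 7; Launch -> 1; Plan -> 8; Test -> 7; Prototype -> 2; Audit -> 8; Draft -> 8; Research -> 1.

7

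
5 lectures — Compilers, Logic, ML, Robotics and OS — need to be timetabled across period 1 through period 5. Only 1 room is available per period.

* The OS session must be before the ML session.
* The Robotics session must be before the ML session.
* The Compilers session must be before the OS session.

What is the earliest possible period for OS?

Precedence pushes OS to at least period 2; downstream work caps OS at period 4.
OS at period 2 is achievable: OS -> period 2; Robotics -> period 3; Logic -> period 5; Compilers -> period 1; ML -> period 4.

period 2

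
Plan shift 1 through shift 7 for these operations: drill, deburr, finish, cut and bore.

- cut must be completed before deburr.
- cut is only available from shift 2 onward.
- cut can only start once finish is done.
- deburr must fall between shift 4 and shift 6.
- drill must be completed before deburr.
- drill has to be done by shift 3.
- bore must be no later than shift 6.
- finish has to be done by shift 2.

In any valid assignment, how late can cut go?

shift 5

Cut is available from shift 2; downstream work caps cut at shift 5.
cut at shift 5 is achievable: drill in shift 1; finish in shift 1; deburr in shift 6; bore in shift 1; cut in shift 5.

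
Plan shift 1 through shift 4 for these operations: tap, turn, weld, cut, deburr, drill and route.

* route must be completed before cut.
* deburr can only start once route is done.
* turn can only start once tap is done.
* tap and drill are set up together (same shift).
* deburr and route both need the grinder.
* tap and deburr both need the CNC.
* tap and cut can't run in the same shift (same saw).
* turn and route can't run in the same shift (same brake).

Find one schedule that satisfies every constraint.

drill -> shift 1, turn -> shift 2, cut -> shift 2, route -> shift 1, tap -> shift 1, deburr -> shift 2, weld -> shift 1

Checking: tap(shift 1) before turn(shift 2); route(shift 1) before cut(shift 2); route(shift 1) before deburr(shift 2); deburr(shift 2) != route(shift 1); tap(shift 1) != cut(shift 2); tap(shift 1) != deburr(shift 2); turn(shift 2) != route(shift 1); tap = drill = shift 1.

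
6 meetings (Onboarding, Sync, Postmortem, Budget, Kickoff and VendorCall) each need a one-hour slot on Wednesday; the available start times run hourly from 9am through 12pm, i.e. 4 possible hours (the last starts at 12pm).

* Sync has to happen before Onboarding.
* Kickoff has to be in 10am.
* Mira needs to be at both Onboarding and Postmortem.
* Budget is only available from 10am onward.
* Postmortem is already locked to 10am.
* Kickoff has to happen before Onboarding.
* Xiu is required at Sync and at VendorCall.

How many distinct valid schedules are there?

Splitting on Onboarding: it can be 11am (18), 12pm (27). Listing each branch's schedules as (Sync, Postmortem, Budget, Kickoff, VendorCall):
Onboarding=11am: (9am,10am,10am,10am,10am) (9am,10am,10am,10am,11am) (9am,10am,10am,10am,12pm) (9am,10am,11am,10am,10am) (9am,10am,11am,10am,11am) (9am,10am,11am,10am,12pm) (9am,10am,12pm,10am,10am) (9am,10am,12pm,10am,11am) (9am,10am,12pm,10am,12pm) (10am,10am,10am,10am,9am) (10am,10am,10am,10am,11am) (10am,10am,10am,10am,12pm) (10am,10am,11am,10am,9am) (10am,10am,11am,10am,11am) (10am,10am,11am,10am,12pm) (10am,10am,12pm,10am,9am) (10am,10am,12pm,10am,11am) (10am,10am,12pm,10am,12pm) — 18.
Onboarding=12pm: (9am,10am,10am,10am,10am) (9am,10am,10am,10am,11am) (9am,10am,10am,10am,12pm) (9am,10am,11am,10am,10am) (9am,10am,11am,10am,11am) (9am,10am,11am,10am,12pm) (9am,10am,12pm,10am,10am) (9am,10am,12pm,10am,11am) (9am,10am,12pm,10am,12pm) (10am,10am,10am,10am,9am) (10am,10am,10am,10am,11am) (10am,10am,10am,10am,12pm) (10am,10am,11am,10am,9am) (10am,10am,11am,10am,11am) (10am,10am,11am,10am,12pm) (10am,10am,12pm,10am,9am) (10am,10am,12pm,10am,11am) (10am,10am,12pm,10am,12pm) (11am,10am,10am,10am,9am) (11am,10am,10am,10am,10am) (11am,10am,10am,10am,12pm) (11am,10am,11am,10am,9am) (11am,10am,11am,10am,10am) (11am,10am,11am,10am,12pm) (11am,10am,12pm,10am,9am) (11am,10am,12pm,10am,10am) (11am,10am,12pm,10am,12pm) — 27.
Summing: 18 + 27 = 45.

45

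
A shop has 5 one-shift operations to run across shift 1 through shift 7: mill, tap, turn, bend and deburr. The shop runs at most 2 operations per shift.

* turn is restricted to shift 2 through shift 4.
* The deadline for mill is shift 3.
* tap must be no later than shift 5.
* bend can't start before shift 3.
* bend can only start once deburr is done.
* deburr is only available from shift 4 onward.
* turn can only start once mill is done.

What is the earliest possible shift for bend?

Bend is available from shift 3; precedence pushes bend to at least shift 5.
bend at shift 5 is achievable: turn -> shift 2, deburr -> shift 4, tap -> shift 1, mill -> shift 1, bend -> shift 5.

shift 5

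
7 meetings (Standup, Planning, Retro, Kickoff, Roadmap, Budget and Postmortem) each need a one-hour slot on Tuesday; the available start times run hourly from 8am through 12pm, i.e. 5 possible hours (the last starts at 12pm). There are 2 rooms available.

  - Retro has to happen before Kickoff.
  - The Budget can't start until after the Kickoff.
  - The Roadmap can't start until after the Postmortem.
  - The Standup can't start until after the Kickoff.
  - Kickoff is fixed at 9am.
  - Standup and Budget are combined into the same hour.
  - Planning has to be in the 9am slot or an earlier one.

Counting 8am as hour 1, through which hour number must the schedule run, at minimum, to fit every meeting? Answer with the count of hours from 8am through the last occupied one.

The precedence chain requires at least 3 distinct hours.
With at most 2 per hour and 7 meetings, at least 4 hours are needed.
4 works (last occupied hour: 11am): for example Postmortem in 9am, Roadmap in 11am, Planning in 8am, Kickoff in 9am, Retro in 8am, Budget in 10am, Standup in 10am.

4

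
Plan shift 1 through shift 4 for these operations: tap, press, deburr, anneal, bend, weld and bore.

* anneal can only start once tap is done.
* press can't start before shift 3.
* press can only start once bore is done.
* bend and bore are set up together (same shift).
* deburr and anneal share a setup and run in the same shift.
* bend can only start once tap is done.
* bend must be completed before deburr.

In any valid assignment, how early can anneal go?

shift 3

Anneal must be in the same shift as deburr, which can't be before shift 3, so anneal is at least shift 3.
anneal at shift 3 is achievable: press in shift 3, weld in shift 1, bore in shift 2, anneal in shift 3, bend in shift 2, tap in shift 1, deburr in shift 3.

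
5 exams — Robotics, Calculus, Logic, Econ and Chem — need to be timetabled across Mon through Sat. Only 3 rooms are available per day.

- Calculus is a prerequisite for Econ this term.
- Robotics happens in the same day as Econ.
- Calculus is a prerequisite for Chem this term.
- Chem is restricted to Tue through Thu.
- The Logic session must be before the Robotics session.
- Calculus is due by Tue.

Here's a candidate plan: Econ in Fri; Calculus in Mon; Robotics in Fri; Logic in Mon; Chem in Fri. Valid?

Invalid. Chem is restricted to Tue through Thu.

The Logic session must be before the Robotics session — holds.
Chem is restricted to Tue through Thu — violated.
Calculus is a prerequisite for Econ this term — holds.
Robotics happens in the same day as Econ — holds.
Calculus is a prerequisite for Chem this term — holds.
Only 3 rooms are available per day — holds.
Calculus is due by Tue — holds.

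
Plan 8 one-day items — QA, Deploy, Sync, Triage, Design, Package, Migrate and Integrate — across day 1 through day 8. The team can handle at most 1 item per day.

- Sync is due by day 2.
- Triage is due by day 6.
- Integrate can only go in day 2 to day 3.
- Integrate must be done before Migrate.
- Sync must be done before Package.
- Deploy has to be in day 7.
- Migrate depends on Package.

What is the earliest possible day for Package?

Precedence pushes Package to at least day 2; downstream work caps Package at day 7.
Package at day 2 is achievable: Package=day 2; Deploy=day 7; Migrate=day 5; Integrate=day 3; QA=day 6; Design=day 8; Triage=day 4; Sync=day 1.

day 2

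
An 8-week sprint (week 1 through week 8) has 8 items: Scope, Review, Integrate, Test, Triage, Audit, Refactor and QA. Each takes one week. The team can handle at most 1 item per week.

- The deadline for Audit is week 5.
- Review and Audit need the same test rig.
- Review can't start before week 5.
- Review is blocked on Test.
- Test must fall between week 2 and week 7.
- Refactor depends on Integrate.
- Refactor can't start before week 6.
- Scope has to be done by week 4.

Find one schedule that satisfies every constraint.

Review=week 5; QA=week 8; Triage=week 7; Scope=week 1; Test=week 3; Audit=week 2; Integrate=week 4; Refactor=week 6

Checking: Integrate(week 4) before Refactor(week 6); Test(week 3) before Review(week 5); Review(week 5) != Audit(week 2); Audit=week 2 in [week 1,week 5]; Refactor=week 6 in [week 6,week 8]; Scope=week 1 in [week 1,week 4]; Test=week 3 in [week 2,week 7]; Review=week 5 in [week 5,week 8]; max 1 per week (cap 1).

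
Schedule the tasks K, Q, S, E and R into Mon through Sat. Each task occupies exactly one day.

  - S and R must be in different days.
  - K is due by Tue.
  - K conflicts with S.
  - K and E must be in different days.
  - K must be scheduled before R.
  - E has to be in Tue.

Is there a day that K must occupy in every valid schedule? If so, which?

Mon

K's window is Mon–Tue.
E is fixed at Tue, and K can't share a day with E.
So K must be Mon.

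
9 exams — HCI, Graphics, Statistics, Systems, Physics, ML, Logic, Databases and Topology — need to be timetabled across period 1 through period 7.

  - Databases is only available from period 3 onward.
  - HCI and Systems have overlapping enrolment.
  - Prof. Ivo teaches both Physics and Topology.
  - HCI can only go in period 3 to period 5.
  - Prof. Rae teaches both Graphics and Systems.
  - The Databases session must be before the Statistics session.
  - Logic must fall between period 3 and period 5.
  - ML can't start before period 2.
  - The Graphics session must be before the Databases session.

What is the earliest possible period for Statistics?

Precedence pushes Statistics to at least period 4.
Statistics at period 4 is achievable: Topology -> period 2; Databases -> period 3; Statistics -> period 4; Systems -> period 2; Physics -> period 1; ML -> period 2; HCI -> period 3; Logic -> period 3; Graphics -> period 1.

period 4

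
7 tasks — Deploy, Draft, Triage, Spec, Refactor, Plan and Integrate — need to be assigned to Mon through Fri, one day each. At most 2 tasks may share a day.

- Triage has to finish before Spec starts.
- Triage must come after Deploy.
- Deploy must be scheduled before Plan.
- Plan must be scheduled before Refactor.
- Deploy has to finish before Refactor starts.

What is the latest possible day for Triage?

Thu

Precedence pushes Triage to at least Tue; downstream work caps Triage at Thu.
Triage at Thu is achievable: Draft=Mon, Integrate=Tue, Triage=Thu, Refactor=Wed, Deploy=Mon, Spec=Fri, Plan=Tue.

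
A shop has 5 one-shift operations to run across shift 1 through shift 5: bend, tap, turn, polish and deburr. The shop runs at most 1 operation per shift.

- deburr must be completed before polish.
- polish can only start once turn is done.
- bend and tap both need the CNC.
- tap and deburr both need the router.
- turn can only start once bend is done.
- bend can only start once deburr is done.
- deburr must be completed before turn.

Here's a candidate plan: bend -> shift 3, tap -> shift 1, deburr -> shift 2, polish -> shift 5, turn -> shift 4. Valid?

Valid

bend and tap both need the CNC — holds.
The shop runs at most 1 operation per shift — holds.
polish can only start once turn is done — holds.
bend can only start once deburr is done — holds.
turn can only start once bend is done — holds.
deburr must be completed before polish — holds.
tap and deburr both need the router — holds.
deburr must be completed before turn — holds.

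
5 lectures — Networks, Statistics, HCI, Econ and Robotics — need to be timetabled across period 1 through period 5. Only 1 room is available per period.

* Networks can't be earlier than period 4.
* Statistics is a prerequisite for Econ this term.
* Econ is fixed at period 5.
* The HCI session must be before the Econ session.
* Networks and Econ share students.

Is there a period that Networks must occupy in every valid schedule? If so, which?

period 4

Networks's window is period 4–period 5.
Econ is fixed at period 5, and Networks can't share a period with Econ.
So Networks must be period 4.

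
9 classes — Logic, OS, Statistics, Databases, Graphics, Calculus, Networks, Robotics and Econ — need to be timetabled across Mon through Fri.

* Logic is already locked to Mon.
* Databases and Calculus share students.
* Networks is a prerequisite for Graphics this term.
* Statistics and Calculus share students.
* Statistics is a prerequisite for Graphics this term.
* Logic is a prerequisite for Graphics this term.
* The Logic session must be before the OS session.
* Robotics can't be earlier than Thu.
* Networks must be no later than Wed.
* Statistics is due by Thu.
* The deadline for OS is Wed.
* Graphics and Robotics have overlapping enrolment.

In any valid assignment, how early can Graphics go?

Precedence pushes Graphics to at least Tue.
Graphics at Tue is achievable: Statistics -> Mon; Robotics -> Thu; Calculus -> Tue; Networks -> Mon; Econ -> Mon; Graphics -> Tue; OS -> Tue; Databases -> Mon; Logic -> Mon.

Tue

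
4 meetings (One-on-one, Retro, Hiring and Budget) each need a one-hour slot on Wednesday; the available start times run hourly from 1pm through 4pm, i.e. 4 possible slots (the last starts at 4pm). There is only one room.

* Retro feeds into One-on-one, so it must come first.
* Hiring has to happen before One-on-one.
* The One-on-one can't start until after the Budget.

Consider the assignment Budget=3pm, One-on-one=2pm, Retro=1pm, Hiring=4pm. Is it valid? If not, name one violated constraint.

Retro feeds into One-on-one, so it must come first — holds.
The One-on-one can't start until after the Budget — violated.
Hiring has to happen before One-on-one — violated.
There is only one room — holds.

No. Hiring has to happen before One-on-one is not satisfied.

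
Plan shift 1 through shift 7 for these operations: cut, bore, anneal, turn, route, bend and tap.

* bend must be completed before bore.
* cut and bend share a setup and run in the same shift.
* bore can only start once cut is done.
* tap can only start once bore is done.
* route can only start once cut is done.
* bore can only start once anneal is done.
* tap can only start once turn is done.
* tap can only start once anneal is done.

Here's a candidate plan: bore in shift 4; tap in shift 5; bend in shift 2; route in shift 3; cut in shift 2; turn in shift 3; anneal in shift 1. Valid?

Yes

cut and bend share a setup and run in the same shift — holds.
bore can only start once anneal is done — holds.
bore can only start once cut is done — holds.
tap can only start once bore is done — holds.
tap can only start once turn is done — holds.
bend must be completed before bore — holds.
tap can only start once anneal is done — holds.
route can only start once cut is done — holds.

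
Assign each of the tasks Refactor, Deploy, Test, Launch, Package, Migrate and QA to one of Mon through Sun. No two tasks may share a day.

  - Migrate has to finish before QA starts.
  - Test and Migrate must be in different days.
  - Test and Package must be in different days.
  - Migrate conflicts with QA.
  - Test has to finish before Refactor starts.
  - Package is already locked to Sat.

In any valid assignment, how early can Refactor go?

Tue

Precedence pushes Refactor to at least Tue.
Refactor at Tue is achievable: Refactor -> Tue, QA -> Thu, Launch -> Sun, Test -> Mon, Deploy -> Fri, Migrate -> Wed, Package -> Sat.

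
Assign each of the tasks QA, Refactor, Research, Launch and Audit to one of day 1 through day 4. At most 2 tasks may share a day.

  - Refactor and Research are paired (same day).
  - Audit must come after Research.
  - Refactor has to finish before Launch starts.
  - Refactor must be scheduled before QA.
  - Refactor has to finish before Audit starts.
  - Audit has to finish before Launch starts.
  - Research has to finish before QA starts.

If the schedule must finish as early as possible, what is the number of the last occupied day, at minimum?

The precedence chain requires at least 3 distinct days.
With at most 2 per day and 5 tasks, at least 3 days are needed.
3 works (last occupied day: day 3): for example Refactor in day 1, Research in day 1, QA in day 2, Audit in day 2, Launch in day 3.

day 3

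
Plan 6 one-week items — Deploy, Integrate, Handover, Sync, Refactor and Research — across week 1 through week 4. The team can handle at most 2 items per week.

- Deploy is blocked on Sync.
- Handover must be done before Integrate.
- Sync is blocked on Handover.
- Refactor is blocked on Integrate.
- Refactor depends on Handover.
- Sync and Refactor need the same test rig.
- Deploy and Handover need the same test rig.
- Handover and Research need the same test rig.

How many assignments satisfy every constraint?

Splitting on Deploy: it can be week 3 (5), week 4 (9). Listing each branch's schedules as (Integrate, Handover, Sync, Refactor, Research) by week number:
Deploy=week 3: (2,1,2,3,4) (2,1,2,4,3) (2,1,2,4,4) (3,1,2,4,2) (3,1,2,4,4) — 5.
Deploy=week 4: (2,1,2,3,3) (2,1,2,3,4) (2,1,2,4,3) (2,1,3,4,2) (2,1,3,4,3) (3,1,2,4,2) (3,1,2,4,3) (3,1,3,4,2) (3,2,3,4,1) — 9.
Summing: 5 + 9 = 14.

14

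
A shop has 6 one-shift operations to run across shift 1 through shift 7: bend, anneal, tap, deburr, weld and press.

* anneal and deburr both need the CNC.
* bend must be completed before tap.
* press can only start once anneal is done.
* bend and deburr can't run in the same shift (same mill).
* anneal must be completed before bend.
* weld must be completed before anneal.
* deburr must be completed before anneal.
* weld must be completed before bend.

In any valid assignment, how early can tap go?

Precedence pushes tap to at least shift 4.
tap at shift 4 is achievable: press in shift 3; weld in shift 1; tap in shift 4; deburr in shift 1; anneal in shift 2; bend in shift 3.

shift 4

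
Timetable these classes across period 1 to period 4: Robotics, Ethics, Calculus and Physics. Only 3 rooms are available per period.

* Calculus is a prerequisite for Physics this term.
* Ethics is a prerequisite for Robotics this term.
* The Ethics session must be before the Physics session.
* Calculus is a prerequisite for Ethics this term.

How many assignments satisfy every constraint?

Splitting on Robotics: it can be period 3 (2), period 4 (4). Listing each branch's schedules as (Ethics, Calculus, Physics) by period number:
Robotics=period 3: (2,1,3) (2,1,4) — 2.
Robotics=period 4: (2,1,3) (2,1,4) (3,1,4) (3,2,4) — 4.
Summing: 2 + 4 = 6.

6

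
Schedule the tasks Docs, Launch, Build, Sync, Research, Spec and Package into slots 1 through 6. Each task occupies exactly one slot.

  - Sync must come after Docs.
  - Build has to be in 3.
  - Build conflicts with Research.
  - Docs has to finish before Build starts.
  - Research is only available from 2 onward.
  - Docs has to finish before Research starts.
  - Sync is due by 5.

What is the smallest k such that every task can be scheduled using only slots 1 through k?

3 slots

The precedence chain requires at least 2 distinct slots.
Build can't be placed before 3, so the schedule must run through at least slot 3.
3 works (last occupied slot: 3): for example Docs in 1, Package in 1, Launch in 1, Research in 2, Build in 3, Spec in 1, Sync in 2.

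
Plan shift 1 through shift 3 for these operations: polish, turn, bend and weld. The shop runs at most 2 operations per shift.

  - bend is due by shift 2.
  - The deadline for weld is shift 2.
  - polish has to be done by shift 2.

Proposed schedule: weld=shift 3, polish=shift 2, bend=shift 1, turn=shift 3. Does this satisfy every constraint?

bend is due by shift 2 — holds.
The shop runs at most 2 operations per shift — holds.
polish has to be done by shift 2 — holds.
The deadline for weld is shift 2 — violated.

Invalid. The deadline for weld is shift 2.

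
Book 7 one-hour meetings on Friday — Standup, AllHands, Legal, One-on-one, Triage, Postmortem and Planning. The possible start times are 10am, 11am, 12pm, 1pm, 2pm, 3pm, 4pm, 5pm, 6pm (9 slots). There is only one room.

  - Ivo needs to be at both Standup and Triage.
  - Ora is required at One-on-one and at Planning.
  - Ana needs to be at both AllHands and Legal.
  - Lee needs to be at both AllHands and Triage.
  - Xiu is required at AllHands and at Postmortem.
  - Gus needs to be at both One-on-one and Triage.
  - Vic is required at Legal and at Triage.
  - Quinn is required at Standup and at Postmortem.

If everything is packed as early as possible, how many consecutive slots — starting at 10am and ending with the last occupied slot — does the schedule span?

With at most 1 per slot and 7 meetings, at least 7 slots are needed.
7 works (last occupied slot: 4pm): for example Triage in 2pm, One-on-one in 1pm, Legal in 12pm, AllHands in 11am, Planning in 4pm, Postmortem in 3pm, Standup in 10am.

7 slots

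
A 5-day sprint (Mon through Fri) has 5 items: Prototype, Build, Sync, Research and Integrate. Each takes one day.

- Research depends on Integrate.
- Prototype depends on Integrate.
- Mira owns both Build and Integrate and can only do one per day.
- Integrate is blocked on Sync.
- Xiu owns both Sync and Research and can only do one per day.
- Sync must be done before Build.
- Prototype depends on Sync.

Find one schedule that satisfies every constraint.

Integrate in Tue, Build in Wed, Sync in Mon, Research in Wed, Prototype in Wed

Checking: Sync(Mon) before Integrate(Tue); Sync(Mon) before Build(Wed); Integrate(Tue) before Research(Wed); Sync(Mon) before Prototype(Wed); Integrate(Tue) before Prototype(Wed); Sync(Mon) != Research(Wed); Build(Wed) != Integrate(Tue).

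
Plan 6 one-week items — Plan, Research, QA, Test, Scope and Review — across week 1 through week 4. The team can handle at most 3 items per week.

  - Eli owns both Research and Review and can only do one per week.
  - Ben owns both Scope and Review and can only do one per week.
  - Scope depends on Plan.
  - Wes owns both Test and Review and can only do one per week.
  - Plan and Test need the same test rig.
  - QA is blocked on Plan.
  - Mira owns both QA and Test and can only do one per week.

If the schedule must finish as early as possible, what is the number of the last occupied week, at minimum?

week 3

The precedence chain requires at least 2 distinct weeks.
With at most 3 per week and 6 tasks, at least 2 weeks are needed.
Could 2 weeks be enough, i.e. nothing placed later than week 2? No: Scope must come after Plan (at week 1 or later) → {week 2}; Plan must come before Scope (at week 2 or earlier) → {week 1}; QA must come after Plan (at week 1 or later) → {week 2}; Test can't share with Plan (week 1) → {week 2}; Test can't share with QA (week 2) → nothing is left.
So 2 weeks is not enough.
3 works (last occupied week: week 3): for example Test -> week 3; QA -> week 2; Plan -> week 1; Scope -> week 2; Review -> week 1; Research -> week 2.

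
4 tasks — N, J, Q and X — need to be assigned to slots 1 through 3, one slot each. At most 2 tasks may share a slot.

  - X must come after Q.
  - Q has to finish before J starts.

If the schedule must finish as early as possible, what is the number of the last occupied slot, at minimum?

The precedence chain requires at least 2 distinct slots.
With at most 2 per slot and 4 tasks, at least 2 slots are needed.
2 works (last occupied slot: 2): for example N -> 1; J -> 2; X -> 2; Q -> 1.

slot 2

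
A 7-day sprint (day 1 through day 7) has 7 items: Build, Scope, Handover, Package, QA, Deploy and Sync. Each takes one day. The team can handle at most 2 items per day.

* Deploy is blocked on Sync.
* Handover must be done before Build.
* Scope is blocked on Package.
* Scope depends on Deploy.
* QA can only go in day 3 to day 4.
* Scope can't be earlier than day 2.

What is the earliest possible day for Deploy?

Precedence pushes Deploy to at least day 2; downstream work caps Deploy at day 6.
Deploy at day 2 is achievable: QA -> day 3, Sync -> day 1, Deploy -> day 2, Package -> day 2, Build -> day 4, Handover -> day 1, Scope -> day 3.

day 2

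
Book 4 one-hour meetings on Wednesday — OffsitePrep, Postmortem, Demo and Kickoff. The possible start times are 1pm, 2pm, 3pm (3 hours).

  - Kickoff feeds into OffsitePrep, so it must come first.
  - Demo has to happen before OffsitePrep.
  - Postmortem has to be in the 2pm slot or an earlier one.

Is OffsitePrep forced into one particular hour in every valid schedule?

OffsitePrep can be 2pm (e.g. Kickoff in 1pm, Postmortem in 1pm, OffsitePrep in 2pm, Demo in 1pm) or 3pm (e.g. OffsitePrep in 3pm; Kickoff in 1pm; Postmortem in 1pm; Demo in 1pm).

No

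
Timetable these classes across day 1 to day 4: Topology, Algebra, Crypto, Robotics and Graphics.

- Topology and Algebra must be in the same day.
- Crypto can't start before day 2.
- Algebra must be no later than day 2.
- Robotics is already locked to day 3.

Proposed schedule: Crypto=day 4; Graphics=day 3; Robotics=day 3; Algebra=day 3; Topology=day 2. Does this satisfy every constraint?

Invalid. Topology and Algebra must be in the same day.

Robotics is already locked to day 3 — holds.
Topology and Algebra must be in the same day — violated.
Algebra must be no later than day 2 — violated.
Crypto can't start before day 2 — holds.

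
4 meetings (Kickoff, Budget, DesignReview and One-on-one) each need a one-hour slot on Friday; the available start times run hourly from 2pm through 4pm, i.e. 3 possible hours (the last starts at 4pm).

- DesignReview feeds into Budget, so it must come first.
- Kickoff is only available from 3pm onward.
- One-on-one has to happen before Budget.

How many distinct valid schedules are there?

10

Splitting on Kickoff: it can be 3pm (5), 4pm (5). Listing each branch's schedules as (Budget, DesignReview, One-on-one):
Kickoff=3pm: (3pm,2pm,2pm) (4pm,2pm,2pm) (4pm,2pm,3pm) (4pm,3pm,2pm) (4pm,3pm,3pm) — 5.
Kickoff=4pm: (3pm,2pm,2pm) (4pm,2pm,2pm) (4pm,2pm,3pm) (4pm,3pm,2pm) (4pm,3pm,3pm) — 5.
Summing: 5 + 5 = 10.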